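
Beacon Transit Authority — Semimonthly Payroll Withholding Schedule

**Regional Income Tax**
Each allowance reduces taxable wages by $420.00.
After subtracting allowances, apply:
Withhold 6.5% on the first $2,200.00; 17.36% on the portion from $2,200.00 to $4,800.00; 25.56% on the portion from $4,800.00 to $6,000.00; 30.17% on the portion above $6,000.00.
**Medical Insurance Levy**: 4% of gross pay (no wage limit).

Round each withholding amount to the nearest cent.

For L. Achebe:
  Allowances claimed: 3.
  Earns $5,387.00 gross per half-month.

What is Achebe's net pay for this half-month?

$4,693.99

Regional Income Tax: taxable = $5,387.00 − 3×$420.00 = $4,127.00
  $143.00 + 17.36% × ($4,127.00 − $2,200.00) = $143.00 + 17.36% × $1,927.00 = $477.53
Medical Insurance Levy: 4% × $5,387.00 = $215.48
Total withheld: $477.53 + $215.48 = $693.01
Net pay: $5,387.00 − $693.01 = $4,693.99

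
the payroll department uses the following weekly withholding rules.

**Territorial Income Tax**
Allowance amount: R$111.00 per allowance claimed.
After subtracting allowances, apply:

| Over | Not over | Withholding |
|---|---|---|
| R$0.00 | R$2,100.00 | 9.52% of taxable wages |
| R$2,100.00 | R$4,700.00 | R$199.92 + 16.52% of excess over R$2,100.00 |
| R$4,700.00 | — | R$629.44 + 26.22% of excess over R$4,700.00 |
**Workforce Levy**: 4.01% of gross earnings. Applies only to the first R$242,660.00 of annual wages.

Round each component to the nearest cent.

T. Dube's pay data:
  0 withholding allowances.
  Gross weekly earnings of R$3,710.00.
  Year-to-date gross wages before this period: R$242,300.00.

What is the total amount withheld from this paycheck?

Territorial Income Tax: taxable = R$3,710.00
  R$199.92 + 16.52% × (R$3,710.00 − R$2,100.00) = R$199.92 + 16.52% × R$1,610.00 = R$465.89
Workforce Levy: cap R$242,660.00 − YTD R$242,300.00 = R$360.00 subject; 4.01% × R$360.00 = R$14.44
Total: R$465.89 + R$14.44 = R$480.33

R$480.33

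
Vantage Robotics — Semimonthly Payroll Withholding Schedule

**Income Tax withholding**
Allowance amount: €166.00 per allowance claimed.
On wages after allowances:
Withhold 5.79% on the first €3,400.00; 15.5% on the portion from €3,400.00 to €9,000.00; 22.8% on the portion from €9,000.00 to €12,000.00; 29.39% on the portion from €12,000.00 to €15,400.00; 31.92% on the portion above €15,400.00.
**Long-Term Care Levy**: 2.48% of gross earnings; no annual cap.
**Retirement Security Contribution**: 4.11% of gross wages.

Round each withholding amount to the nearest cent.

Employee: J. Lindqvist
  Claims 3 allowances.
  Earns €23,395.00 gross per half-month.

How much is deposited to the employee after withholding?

€16,712.11

Income Tax: taxable = €23,395.00 − 3×€166.00 = €22,897.00
  €2,748.12 + 31.92% × (€22,897.00 − €15,400.00) = €2,748.12 + 31.92% × €7,497.00 = €5,141.16
Long-Term Care Levy: 2.48% × €23,395.00 = €580.20
Retirement Security Contribution: 4.11% × €23,395.00 = €961.53
Total withheld: €5,141.16 + €580.20 + €961.53 = €6,682.89
Net pay: €23,395.00 − €6,682.89 = €16,712.11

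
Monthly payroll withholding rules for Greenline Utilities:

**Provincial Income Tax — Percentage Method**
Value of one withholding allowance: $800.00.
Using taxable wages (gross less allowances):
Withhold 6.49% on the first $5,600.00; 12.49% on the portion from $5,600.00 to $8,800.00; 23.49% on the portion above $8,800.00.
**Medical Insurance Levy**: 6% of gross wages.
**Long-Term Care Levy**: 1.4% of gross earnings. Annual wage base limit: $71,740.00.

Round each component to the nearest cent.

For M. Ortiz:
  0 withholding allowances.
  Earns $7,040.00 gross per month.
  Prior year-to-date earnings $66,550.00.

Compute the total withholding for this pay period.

$1,038.36

Provincial Income Tax: taxable = $7,040.00
  $363.44 + 12.49% × ($7,040.00 − $5,600.00) = $363.44 + 12.49% × $1,440.00 = $543.30
Medical Insurance Levy: 6% × $7,040.00 = $422.40
Long-Term Care Levy: cap $71,740.00 − YTD $66,550.00 = $5,190.00 subject; 1.4% × $5,190.00 = $72.66
Total: $543.30 + $422.40 + $72.66 = $1,038.36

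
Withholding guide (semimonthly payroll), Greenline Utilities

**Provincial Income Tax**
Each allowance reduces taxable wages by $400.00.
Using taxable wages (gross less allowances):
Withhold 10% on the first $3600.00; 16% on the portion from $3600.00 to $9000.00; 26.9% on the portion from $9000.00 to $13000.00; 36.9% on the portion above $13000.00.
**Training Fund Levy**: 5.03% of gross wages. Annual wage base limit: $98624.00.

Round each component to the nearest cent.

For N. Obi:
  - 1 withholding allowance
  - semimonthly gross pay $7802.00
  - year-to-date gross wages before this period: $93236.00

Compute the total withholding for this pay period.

$1239.34

Provincial Income Tax: taxable = $7802.00 − 1×$400.00 = $7402.00
  $360.00 + 16% × ($7402.00 − $3600.00) = $360.00 + 16% × $3802.00 = $968.32
Training Fund Levy: cap $98624.00 − YTD $93236.00 = $5388.00 subject; 5.03% × $5388.00 = $271.02
Total: $968.32 + $271.02 = $1239.34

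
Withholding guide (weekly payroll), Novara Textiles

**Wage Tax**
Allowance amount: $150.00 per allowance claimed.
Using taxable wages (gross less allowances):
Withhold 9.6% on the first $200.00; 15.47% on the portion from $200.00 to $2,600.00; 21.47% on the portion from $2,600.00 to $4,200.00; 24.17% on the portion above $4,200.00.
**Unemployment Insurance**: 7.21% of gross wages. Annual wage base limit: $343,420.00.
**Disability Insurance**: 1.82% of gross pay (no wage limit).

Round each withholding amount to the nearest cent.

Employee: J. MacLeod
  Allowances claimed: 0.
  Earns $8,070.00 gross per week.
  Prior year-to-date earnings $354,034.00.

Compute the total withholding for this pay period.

Wage Tax: taxable = $8,070.00
  $734.00 + 24.17% × ($8,070.00 − $4,200.00) = $734.00 + 24.17% × $3,870.00 = $1,669.38
Unemployment Insurance: YTD $354,034.00 ≥ cap $343,420.00 → $0.00
Disability Insurance: 1.82% × $8,070.00 = $146.87
Total: $1,669.38 + $0.00 + $146.87 = $1,816.25

$1,816.25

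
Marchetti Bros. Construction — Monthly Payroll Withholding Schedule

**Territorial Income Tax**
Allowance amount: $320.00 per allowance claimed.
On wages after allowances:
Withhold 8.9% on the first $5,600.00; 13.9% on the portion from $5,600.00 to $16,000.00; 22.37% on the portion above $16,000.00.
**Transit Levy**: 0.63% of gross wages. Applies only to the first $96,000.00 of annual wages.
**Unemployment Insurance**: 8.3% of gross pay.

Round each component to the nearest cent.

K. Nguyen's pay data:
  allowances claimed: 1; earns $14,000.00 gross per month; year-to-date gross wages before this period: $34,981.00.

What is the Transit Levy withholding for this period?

$88.20

Transit Levy: 0.63% × $14,000.00 = $88.20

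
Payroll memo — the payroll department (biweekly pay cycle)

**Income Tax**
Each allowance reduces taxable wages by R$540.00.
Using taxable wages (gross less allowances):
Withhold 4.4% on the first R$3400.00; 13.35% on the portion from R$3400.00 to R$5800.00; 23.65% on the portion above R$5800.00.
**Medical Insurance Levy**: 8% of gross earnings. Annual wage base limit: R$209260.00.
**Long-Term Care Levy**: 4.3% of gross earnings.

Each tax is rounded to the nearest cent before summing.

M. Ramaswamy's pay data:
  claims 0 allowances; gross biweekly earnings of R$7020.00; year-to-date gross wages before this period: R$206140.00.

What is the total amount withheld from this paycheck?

R$1309.99

Income Tax: taxable = R$7020.00
  R$470.00 + 23.65% × (R$7020.00 − R$5800.00) = R$470.00 + 23.65% × R$1220.00 = R$758.53
Medical Insurance Levy: cap R$209260.00 − YTD R$206140.00 = R$3120.00 subject; 8% × R$3120.00 = R$249.60
Long-Term Care Levy: 4.3% × R$7020.00 = R$301.86
Total: R$758.53 + R$249.60 + R$301.86 = R$1309.99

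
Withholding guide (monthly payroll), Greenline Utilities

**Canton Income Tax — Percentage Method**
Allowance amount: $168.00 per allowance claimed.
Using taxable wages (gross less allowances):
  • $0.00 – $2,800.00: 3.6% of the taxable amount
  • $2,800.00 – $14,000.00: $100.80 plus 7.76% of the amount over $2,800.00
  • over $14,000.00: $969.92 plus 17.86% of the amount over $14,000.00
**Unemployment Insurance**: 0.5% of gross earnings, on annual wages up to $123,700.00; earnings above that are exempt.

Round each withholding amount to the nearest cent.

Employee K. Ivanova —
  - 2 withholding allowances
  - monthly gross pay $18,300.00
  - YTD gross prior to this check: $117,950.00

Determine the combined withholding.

$1,706.64

Canton Income Tax: taxable = $18,300.00 − 2×$168.00 = $17,964.00
  $969.92 + 17.86% × ($17,964.00 − $14,000.00) = $969.92 + 17.86% × $3,964.00 = $1,677.89
Unemployment Insurance: cap $123,700.00 − YTD $117,950.00 = $5,750.00 subject; 0.5% × $5,750.00 = $28.75
Total: $1,677.89 + $28.75 = $1,706.64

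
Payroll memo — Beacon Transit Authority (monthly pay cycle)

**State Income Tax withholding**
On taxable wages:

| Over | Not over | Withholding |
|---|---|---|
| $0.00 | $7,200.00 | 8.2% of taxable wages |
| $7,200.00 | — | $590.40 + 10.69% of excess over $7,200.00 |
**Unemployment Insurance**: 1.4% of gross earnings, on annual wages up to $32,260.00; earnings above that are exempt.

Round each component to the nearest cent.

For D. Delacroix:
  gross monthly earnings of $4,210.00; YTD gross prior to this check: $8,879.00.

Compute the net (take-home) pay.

State Income Tax: taxable = $4,210.00
  8.2% × $4,210.00 = $345.22
Unemployment Insurance: 1.4% × $4,210.00 = $58.94
Total withheld: $345.22 + $58.94 = $404.16
Net pay: $4,210.00 − $404.16 = $3,805.84

$3,805.84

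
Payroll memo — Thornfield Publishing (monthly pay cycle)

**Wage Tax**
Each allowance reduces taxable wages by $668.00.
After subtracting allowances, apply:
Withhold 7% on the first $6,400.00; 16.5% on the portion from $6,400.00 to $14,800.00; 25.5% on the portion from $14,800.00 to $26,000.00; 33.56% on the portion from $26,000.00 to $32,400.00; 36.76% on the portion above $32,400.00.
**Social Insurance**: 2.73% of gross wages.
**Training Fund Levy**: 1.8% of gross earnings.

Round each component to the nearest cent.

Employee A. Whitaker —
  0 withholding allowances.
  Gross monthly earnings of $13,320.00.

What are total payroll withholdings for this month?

$2,193.20

Wage Tax: taxable = $13,320.00
  $448.00 + 16.5% × ($13,320.00 − $6,400.00) = $448.00 + 16.5% × $6,920.00 = $1,589.80
Social Insurance: 2.73% × $13,320.00 = $363.64
Training Fund Levy: 1.8% × $13,320.00 = $239.76
Total: $1,589.80 + $363.64 + $239.76 = $2,193.20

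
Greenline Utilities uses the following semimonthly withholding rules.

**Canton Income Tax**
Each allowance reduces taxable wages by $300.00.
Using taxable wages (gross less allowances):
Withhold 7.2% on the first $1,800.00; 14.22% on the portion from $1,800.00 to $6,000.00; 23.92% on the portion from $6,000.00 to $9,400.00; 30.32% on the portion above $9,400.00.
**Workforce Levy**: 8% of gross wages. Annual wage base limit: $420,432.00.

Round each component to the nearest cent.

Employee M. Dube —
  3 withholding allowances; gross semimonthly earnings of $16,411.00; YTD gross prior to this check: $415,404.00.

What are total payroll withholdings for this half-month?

Canton Income Tax: taxable = $16,411.00 − 3×$300.00 = $15,511.00
  $1,540.12 + 30.32% × ($15,511.00 − $9,400.00) = $1,540.12 + 30.32% × $6,111.00 = $3,392.98
Workforce Levy: cap $420,432.00 − YTD $415,404.00 = $5,028.00 subject; 8% × $5,028.00 = $402.24
Total: $3,392.98 + $402.24 = $3,795.22

$3,795.22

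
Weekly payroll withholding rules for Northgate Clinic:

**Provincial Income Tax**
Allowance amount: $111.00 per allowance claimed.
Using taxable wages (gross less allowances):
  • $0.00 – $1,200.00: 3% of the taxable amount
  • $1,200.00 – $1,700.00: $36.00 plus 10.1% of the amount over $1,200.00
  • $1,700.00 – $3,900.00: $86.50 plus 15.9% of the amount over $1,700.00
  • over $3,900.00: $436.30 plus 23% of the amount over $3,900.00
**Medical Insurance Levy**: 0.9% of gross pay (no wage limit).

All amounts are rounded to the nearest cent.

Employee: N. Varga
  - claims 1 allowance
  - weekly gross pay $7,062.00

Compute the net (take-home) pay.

Provincial Income Tax: taxable = $7,062.00 − 1×$111.00 = $6,951.00
  $436.30 + 23% × ($6,951.00 − $3,900.00) = $436.30 + 23% × $3,051.00 = $1,138.03
Medical Insurance Levy: 0.9% × $7,062.00 = $63.56
Total withheld: $1,138.03 + $63.56 = $1,201.59
Net pay: $7,062.00 − $1,201.59 = $5,860.41

$5,860.41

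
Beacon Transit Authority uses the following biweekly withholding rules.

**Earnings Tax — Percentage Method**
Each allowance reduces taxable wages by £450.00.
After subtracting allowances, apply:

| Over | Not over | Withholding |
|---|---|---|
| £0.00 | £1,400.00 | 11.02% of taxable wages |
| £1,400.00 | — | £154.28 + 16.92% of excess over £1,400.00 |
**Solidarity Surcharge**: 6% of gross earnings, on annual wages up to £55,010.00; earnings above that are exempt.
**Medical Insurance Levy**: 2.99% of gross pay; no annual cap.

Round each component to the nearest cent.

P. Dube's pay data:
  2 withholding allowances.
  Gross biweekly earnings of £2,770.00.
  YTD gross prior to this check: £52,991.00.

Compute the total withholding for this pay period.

£437.76

Earnings Tax: taxable = £2,770.00 − 2×£450.00 = £1,870.00
  £154.28 + 16.92% × (£1,870.00 − £1,400.00) = £154.28 + 16.92% × £470.00 = £233.80
Solidarity Surcharge: cap £55,010.00 − YTD £52,991.00 = £2,019.00 subject; 6% × £2,019.00 = £121.14
Medical Insurance Levy: 2.99% × £2,770.00 = £82.82
Total: £233.80 + £121.14 + £82.82 = £437.76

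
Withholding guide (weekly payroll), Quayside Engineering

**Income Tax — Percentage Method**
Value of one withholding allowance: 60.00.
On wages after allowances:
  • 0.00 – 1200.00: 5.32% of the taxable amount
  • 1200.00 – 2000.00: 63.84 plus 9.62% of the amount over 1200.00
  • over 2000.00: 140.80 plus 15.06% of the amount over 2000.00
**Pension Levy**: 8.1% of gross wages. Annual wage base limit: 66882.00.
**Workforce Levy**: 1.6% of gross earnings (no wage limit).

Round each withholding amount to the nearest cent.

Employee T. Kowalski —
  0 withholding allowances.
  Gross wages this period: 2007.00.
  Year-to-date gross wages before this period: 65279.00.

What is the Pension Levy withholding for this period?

Pension Levy: cap 66882.00 − YTD 65279.00 = 1603.00 subject; 8.1% × 1603.00 = 129.84

129.84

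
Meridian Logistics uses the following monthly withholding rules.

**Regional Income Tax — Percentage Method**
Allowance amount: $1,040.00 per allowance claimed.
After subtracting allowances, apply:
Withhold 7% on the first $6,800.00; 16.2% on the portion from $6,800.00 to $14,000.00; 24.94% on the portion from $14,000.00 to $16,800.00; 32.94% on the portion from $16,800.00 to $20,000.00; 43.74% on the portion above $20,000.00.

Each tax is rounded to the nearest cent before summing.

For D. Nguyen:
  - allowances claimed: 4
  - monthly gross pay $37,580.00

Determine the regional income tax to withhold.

$9,264.71

Regional Income Tax: taxable = $37,580.00 − 4×$1,040.00 = $33,420.00
  $3,394.80 + 43.74% × ($33,420.00 − $20,000.00) = $3,394.80 + 43.74% × $13,420.00 = $9,264.71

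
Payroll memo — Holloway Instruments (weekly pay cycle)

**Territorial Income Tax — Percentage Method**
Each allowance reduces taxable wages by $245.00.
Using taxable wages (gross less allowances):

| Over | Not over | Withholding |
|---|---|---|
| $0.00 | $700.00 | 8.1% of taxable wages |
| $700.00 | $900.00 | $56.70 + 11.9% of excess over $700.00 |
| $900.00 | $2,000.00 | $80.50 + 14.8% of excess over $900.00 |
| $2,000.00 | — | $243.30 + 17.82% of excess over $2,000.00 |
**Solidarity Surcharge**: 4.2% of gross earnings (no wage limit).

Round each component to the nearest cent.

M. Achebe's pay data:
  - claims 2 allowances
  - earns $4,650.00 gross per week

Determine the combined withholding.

Territorial Income Tax: taxable = $4,650.00 − 2×$245.00 = $4,160.00
  $243.30 + 17.82% × ($4,160.00 − $2,000.00) = $243.30 + 17.82% × $2,160.00 = $628.21
Solidarity Surcharge: 4.2% × $4,650.00 = $195.30
Total: $628.21 + $195.30 = $823.51

$823.51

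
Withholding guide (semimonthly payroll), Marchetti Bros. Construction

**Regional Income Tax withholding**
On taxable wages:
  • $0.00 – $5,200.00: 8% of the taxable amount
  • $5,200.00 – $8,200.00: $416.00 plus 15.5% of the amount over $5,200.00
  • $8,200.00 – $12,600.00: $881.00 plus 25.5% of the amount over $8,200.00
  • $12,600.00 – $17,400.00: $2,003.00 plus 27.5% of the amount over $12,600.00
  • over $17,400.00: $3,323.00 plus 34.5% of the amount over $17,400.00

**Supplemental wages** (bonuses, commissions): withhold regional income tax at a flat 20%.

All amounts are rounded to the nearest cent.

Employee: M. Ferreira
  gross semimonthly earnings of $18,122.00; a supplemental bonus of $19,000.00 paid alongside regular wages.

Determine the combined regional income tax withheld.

Regional Income Tax: taxable = $18,122.00
  $3,323.00 + 34.5% × ($18,122.00 − $17,400.00) = $3,323.00 + 34.5% × $722.00 = $3,572.09
Supplemental (20% flat on bonus): 20% × $19,000.00 = $3,800.00
Total regional income tax: $3,572.09 + $3,800.00 = $7,372.09

$7,372.09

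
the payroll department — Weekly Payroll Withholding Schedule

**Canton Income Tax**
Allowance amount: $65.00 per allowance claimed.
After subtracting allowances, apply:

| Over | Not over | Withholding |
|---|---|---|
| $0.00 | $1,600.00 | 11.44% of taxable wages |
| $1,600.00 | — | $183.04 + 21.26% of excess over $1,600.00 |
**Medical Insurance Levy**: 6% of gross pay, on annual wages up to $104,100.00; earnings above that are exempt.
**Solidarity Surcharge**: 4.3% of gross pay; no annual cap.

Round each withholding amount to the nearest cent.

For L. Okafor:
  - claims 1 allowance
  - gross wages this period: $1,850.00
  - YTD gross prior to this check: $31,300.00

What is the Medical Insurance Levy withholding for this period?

$111.00

Medical Insurance Levy: 6% × $1,850.00 = $111.00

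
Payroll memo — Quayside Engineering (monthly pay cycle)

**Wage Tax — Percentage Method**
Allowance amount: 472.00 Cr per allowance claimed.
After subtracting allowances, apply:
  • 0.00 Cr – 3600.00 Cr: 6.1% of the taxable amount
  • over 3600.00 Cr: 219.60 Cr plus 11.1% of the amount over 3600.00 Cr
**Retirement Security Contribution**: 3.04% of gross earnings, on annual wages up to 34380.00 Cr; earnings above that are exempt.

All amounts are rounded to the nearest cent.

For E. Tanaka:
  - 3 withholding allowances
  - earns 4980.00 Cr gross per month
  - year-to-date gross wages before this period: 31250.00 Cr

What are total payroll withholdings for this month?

312.55 Cr

Wage Tax: taxable = 4980.00 Cr − 3×472.00 Cr = 3564.00 Cr
  6.1% × 3564.00 Cr = 217.40 Cr
Retirement Security Contribution: cap 34380.00 Cr − YTD 31250.00 Cr = 3130.00 Cr subject; 3.04% × 3130.00 Cr = 95.15 Cr
Total: 217.40 Cr + 95.15 Cr = 312.55 Cr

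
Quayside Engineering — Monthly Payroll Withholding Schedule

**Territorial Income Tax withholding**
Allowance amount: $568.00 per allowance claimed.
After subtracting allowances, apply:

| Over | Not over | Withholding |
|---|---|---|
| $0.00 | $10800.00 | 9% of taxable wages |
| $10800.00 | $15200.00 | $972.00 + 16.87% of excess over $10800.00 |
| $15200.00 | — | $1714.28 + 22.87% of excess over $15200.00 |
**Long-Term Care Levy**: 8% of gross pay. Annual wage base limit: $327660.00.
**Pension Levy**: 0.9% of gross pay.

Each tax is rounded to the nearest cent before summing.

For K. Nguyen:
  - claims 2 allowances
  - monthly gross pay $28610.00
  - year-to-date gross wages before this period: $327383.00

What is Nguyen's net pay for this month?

$23809.01

Territorial Income Tax: taxable = $28610.00 − 2×$568.00 = $27474.00
  $1714.28 + 22.87% × ($27474.00 − $15200.00) = $1714.28 + 22.87% × $12274.00 = $4521.34
Long-Term Care Levy: cap $327660.00 − YTD $327383.00 = $277.00 subject; 8% × $277.00 = $22.16
Pension Levy: 0.9% × $28610.00 = $257.49
Total withheld: $4521.34 + $22.16 + $257.49 = $4800.99
Net pay: $28610.00 − $4800.99 = $23809.01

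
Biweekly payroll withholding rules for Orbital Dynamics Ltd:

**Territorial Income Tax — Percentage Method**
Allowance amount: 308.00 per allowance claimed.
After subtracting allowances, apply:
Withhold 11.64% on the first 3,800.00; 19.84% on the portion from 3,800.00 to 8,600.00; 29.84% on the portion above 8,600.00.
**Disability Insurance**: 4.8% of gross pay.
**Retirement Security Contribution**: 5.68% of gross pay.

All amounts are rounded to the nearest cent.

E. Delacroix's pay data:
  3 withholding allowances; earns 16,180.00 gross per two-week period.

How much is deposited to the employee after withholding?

Territorial Income Tax: taxable = 16,180.00 − 3×308.00 = 15,256.00
  1,394.64 + 29.84% × (15,256.00 − 8,600.00) = 1,394.64 + 29.84% × 6,656.00 = 3,380.79
Disability Insurance: 4.8% × 16,180.00 = 776.64
Retirement Security Contribution: 5.68% × 16,180.00 = 919.02
Total withheld: 3,380.79 + 776.64 + 919.02 = 5,076.45
Net pay: 16,180.00 − 5,076.45 = 11,103.55

11,103.55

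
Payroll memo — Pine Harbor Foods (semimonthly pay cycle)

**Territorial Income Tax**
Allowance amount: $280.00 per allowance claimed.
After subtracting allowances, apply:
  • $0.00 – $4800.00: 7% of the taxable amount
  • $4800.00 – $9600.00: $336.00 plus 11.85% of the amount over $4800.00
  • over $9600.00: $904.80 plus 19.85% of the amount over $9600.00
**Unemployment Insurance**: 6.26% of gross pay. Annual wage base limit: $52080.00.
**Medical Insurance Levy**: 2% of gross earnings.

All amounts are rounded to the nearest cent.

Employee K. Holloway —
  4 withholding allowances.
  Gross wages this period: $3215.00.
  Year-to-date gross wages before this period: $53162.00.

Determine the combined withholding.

$210.95

Territorial Income Tax: taxable = $3215.00 − 4×$280.00 = $2095.00
  7% × $2095.00 = $146.65
Unemployment Insurance: YTD $53162.00 ≥ cap $52080.00 → $0.00
Medical Insurance Levy: 2% × $3215.00 = $64.30
Total: $146.65 + $0.00 + $64.30 = $210.95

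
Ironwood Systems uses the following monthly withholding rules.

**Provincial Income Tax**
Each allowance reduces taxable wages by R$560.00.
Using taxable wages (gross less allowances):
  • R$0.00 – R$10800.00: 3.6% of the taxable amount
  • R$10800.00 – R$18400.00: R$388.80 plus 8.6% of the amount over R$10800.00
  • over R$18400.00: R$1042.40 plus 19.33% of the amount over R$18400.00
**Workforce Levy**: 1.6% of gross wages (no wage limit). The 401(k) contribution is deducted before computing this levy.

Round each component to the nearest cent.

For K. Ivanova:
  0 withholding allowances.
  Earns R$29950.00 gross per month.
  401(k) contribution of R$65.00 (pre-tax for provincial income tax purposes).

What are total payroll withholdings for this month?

R$3740.61

Provincial Income Tax: taxable = R$29950.00 − R$65.00 = R$29885.00
  R$1042.40 + 19.33% × (R$29885.00 − R$18400.00) = R$1042.40 + 19.33% × R$11485.00 = R$3262.45
Workforce Levy: 1.6% × R$29885.00 = R$478.16
Total: R$3262.45 + R$478.16 = R$3740.61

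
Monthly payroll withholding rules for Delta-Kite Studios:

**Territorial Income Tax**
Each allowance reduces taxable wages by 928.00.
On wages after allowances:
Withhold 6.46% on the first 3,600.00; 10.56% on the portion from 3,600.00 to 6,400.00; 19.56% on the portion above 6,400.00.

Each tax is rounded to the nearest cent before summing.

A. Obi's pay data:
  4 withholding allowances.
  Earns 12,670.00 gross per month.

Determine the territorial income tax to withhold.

Territorial Income Tax: taxable = 12,670.00 − 4×928.00 = 8,958.00
  528.24 + 19.56% × (8,958.00 − 6,400.00) = 528.24 + 19.56% × 2,558.00 = 1,028.58

1,028.58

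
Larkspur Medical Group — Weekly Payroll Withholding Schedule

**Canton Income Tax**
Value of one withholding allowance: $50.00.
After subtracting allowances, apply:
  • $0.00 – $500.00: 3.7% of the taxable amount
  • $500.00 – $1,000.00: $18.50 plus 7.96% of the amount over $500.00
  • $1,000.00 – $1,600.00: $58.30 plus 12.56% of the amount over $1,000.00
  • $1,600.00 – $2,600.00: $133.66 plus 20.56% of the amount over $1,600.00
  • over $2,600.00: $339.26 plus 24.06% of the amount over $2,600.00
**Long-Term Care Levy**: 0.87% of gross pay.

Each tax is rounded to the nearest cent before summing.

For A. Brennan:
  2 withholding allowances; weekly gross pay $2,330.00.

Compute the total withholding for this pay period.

Canton Income Tax: taxable = $2,330.00 − 2×$50.00 = $2,230.00
  $133.66 + 20.56% × ($2,230.00 − $1,600.00) = $133.66 + 20.56% × $630.00 = $263.19
Long-Term Care Levy: 0.87% × $2,330.00 = $20.27
Total: $263.19 + $20.27 = $283.46

$283.46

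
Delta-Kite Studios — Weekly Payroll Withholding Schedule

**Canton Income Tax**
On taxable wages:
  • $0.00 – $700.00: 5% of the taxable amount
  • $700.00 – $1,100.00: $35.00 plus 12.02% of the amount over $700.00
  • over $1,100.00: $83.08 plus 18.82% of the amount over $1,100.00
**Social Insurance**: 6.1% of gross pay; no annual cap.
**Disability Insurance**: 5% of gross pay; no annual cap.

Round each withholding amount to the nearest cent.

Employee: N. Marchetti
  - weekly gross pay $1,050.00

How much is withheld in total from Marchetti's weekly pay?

$193.62

Canton Income Tax: taxable = $1,050.00
  $35.00 + 12.02% × ($1,050.00 − $700.00) = $35.00 + 12.02% × $350.00 = $77.07
Social Insurance: 6.1% × $1,050.00 = $64.05
Disability Insurance: 5% × $1,050.00 = $52.50
Total: $77.07 + $64.05 + $52.50 = $193.62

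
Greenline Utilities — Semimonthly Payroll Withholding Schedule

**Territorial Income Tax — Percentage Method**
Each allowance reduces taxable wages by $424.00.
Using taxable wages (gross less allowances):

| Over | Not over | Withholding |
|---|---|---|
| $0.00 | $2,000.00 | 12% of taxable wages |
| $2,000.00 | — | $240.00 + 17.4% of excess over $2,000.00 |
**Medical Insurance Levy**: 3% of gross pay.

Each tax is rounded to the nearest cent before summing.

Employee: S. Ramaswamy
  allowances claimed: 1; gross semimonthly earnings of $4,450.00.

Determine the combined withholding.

$726.02

Territorial Income Tax: taxable = $4,450.00 − 1×$424.00 = $4,026.00
  $240.00 + 17.4% × ($4,026.00 − $2,000.00) = $240.00 + 17.4% × $2,026.00 = $592.52
Medical Insurance Levy: 3% × $4,450.00 = $133.50
Total: $592.52 + $133.50 = $726.02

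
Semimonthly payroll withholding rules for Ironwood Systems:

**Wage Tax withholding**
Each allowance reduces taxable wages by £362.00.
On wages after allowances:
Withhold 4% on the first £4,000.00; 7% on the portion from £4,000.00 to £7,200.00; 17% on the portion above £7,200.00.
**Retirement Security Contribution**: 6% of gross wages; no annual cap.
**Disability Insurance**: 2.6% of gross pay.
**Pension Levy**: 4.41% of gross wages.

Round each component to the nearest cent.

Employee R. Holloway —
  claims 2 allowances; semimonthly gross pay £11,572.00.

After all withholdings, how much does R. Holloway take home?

£9,062.32

Wage Tax: taxable = £11,572.00 − 2×£362.00 = £10,848.00
  £384.00 + 17% × (£10,848.00 − £7,200.00) = £384.00 + 17% × £3,648.00 = £1,004.16
Retirement Security Contribution: 6% × £11,572.00 = £694.32
Disability Insurance: 2.6% × £11,572.00 = £300.87
Pension Levy: 4.41% × £11,572.00 = £510.33
Total withheld: £1,004.16 + £694.32 + £300.87 + £510.33 = £2,509.68
Net pay: £11,572.00 − £2,509.68 = £9,062.32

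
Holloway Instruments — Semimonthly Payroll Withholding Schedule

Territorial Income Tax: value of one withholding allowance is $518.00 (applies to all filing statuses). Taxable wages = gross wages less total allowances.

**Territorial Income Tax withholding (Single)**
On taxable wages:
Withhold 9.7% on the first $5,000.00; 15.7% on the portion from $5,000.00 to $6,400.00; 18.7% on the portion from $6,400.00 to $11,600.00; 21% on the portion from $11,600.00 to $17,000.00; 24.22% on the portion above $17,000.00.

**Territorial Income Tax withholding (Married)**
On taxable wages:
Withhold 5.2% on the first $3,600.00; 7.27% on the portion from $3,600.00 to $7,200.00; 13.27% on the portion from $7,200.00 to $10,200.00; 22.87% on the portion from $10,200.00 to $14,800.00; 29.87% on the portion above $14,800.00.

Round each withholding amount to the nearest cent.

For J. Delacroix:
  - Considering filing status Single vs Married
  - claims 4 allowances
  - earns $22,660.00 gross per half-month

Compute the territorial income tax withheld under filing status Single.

$3,680.21

Territorial Income Tax (Single): taxable = $22,660.00 − 4×$518.00 = $20,588.00
  $2,811.20 + 24.22% × ($20,588.00 − $17,000.00) = $2,811.20 + 24.22% × $3,588.00 = $3,680.21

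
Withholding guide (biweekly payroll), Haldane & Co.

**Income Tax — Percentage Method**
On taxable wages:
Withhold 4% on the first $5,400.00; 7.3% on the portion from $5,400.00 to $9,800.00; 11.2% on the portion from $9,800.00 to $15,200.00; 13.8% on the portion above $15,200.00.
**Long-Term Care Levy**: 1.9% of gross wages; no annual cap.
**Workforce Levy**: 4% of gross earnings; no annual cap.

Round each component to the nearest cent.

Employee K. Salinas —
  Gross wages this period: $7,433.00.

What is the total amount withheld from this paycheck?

$802.96

Income Tax: taxable = $7,433.00
  $216.00 + 7.3% × ($7,433.00 − $5,400.00) = $216.00 + 7.3% × $2,033.00 = $364.41
Long-Term Care Levy: 1.9% × $7,433.00 = $141.23
Workforce Levy: 4% × $7,433.00 = $297.32
Total: $364.41 + $141.23 + $297.32 = $802.96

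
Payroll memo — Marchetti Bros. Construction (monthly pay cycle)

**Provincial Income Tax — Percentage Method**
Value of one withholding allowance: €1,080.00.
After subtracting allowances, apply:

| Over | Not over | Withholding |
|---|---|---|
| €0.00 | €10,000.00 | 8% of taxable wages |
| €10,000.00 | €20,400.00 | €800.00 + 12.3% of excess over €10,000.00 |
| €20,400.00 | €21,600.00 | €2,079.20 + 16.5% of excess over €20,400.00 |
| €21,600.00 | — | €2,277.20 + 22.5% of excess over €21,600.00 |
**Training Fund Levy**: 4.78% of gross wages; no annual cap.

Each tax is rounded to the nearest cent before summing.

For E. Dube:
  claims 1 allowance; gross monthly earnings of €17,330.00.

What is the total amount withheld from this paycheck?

Provincial Income Tax: taxable = €17,330.00 − 1×€1,080.00 = €16,250.00
  €800.00 + 12.3% × (€16,250.00 − €10,000.00) = €800.00 + 12.3% × €6,250.00 = €1,568.75
Training Fund Levy: 4.78% × €17,330.00 = €828.37
Total: €1,568.75 + €828.37 = €2,397.12

€2,397.12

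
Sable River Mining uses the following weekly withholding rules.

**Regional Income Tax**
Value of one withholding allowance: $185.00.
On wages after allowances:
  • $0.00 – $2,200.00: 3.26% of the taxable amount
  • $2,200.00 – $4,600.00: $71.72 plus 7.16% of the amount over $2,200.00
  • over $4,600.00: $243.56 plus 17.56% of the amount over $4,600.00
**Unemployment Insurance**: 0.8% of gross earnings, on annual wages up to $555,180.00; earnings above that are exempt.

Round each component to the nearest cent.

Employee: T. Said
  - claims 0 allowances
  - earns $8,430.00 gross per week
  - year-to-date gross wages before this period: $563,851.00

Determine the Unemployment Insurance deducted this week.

Unemployment Insurance: YTD $563,851.00 ≥ cap $555,180.00 → $0.00

$0.00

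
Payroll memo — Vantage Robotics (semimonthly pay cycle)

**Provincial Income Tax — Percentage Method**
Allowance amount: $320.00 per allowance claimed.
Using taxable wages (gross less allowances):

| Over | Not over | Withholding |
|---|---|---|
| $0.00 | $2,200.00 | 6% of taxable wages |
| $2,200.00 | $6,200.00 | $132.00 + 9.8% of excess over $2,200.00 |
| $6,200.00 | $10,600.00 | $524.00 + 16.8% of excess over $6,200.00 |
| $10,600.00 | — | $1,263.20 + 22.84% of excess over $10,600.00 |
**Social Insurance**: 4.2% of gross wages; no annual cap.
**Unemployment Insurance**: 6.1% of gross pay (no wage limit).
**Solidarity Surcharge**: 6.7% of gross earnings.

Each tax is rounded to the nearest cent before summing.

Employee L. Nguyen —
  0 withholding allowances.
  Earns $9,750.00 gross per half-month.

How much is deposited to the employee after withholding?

$6,972.10

Provincial Income Tax: taxable = $9,750.00
  $524.00 + 16.8% × ($9,750.00 − $6,200.00) = $524.00 + 16.8% × $3,550.00 = $1,120.40
Social Insurance: 4.2% × $9,750.00 = $409.50
Unemployment Insurance: 6.1% × $9,750.00 = $594.75
Solidarity Surcharge: 6.7% × $9,750.00 = $653.25
Total withheld: $1,120.40 + $409.50 + $594.75 + $653.25 = $2,777.90
Net pay: $9,750.00 − $2,777.90 = $6,972.10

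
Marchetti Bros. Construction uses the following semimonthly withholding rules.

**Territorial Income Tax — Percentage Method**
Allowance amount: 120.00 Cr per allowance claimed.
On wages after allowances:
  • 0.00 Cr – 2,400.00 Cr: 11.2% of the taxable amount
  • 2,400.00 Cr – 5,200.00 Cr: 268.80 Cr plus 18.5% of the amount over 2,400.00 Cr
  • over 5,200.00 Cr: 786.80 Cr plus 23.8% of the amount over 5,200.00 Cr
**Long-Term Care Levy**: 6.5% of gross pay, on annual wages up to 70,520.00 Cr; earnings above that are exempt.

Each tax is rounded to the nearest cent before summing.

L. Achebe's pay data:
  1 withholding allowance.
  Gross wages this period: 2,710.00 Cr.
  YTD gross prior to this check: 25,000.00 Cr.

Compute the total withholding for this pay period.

480.10 Cr

Territorial Income Tax: taxable = 2,710.00 Cr − 1×120.00 Cr = 2,590.00 Cr
  268.80 Cr + 18.5% × (2,590.00 Cr − 2,400.00 Cr) = 268.80 Cr + 18.5% × 190.00 Cr = 303.95 Cr
Long-Term Care Levy: 6.5% × 2,710.00 Cr = 176.15 Cr
Total: 303.95 Cr + 176.15 Cr = 480.10 Cr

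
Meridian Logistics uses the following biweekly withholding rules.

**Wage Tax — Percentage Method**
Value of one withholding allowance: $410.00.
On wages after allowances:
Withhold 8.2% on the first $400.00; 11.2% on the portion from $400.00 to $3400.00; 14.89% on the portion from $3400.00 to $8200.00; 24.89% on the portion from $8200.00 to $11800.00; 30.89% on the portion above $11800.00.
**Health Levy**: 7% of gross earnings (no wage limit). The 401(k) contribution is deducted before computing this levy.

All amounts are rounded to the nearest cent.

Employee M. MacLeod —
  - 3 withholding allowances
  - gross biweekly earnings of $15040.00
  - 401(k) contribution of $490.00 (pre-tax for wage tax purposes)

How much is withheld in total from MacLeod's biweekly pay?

$3467.59

Wage Tax: taxable = $15040.00 − $490.00 − 3×$410.00 = $13320.00
  $1979.56 + 30.89% × ($13320.00 − $11800.00) = $1979.56 + 30.89% × $1520.00 = $2449.09
Health Levy: 7% × $14550.00 = $1018.50
Total: $2449.09 + $1018.50 = $3467.59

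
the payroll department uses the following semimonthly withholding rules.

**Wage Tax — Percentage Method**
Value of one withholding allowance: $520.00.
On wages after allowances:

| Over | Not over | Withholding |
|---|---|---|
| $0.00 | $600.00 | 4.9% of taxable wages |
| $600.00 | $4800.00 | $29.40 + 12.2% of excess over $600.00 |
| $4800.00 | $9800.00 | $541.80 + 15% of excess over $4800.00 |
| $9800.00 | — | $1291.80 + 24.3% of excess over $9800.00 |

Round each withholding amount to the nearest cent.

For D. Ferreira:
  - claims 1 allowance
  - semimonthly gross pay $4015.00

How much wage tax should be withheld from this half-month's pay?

Wage Tax: taxable = $4015.00 − 1×$520.00 = $3495.00
  $29.40 + 12.2% × ($3495.00 − $600.00) = $29.40 + 12.2% × $2895.00 = $382.59

$382.59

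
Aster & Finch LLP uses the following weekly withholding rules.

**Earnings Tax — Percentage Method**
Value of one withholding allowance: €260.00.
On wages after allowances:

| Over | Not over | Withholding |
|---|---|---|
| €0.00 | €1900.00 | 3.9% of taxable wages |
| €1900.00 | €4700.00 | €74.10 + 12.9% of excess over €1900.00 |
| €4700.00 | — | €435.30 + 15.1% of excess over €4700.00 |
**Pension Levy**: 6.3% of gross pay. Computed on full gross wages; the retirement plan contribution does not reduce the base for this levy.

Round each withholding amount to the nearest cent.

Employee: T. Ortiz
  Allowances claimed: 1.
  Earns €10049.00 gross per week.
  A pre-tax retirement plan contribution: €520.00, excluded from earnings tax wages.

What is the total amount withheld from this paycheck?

€1758.31

Earnings Tax: taxable = €10049.00 − €520.00 − 1×€260.00 = €9269.00
  €435.30 + 15.1% × (€9269.00 − €4700.00) = €435.30 + 15.1% × €4569.00 = €1125.22
Pension Levy: 6.3% × €10049.00 = €633.09
Total: €1125.22 + €633.09 = €1758.31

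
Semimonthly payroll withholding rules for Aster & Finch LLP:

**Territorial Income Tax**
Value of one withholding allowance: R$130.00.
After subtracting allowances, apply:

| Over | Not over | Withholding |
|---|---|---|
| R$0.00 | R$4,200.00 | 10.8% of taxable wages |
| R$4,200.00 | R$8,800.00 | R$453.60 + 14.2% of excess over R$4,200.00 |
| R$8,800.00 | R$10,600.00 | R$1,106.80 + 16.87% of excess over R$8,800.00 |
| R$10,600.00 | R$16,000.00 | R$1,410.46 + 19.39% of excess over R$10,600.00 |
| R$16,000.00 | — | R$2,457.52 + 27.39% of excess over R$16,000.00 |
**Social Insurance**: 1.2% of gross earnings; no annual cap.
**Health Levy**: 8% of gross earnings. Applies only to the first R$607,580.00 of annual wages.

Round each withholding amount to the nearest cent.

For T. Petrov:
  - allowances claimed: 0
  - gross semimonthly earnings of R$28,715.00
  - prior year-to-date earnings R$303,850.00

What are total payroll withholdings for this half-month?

Territorial Income Tax: taxable = R$28,715.00
  R$2,457.52 + 27.39% × (R$28,715.00 − R$16,000.00) = R$2,457.52 + 27.39% × R$12,715.00 = R$5,940.16
Social Insurance: 1.2% × R$28,715.00 = R$344.58
Health Levy: 8% × R$28,715.00 = R$2,297.20
Total: R$5,940.16 + R$344.58 + R$2,297.20 = R$8,581.94

R$8,581.94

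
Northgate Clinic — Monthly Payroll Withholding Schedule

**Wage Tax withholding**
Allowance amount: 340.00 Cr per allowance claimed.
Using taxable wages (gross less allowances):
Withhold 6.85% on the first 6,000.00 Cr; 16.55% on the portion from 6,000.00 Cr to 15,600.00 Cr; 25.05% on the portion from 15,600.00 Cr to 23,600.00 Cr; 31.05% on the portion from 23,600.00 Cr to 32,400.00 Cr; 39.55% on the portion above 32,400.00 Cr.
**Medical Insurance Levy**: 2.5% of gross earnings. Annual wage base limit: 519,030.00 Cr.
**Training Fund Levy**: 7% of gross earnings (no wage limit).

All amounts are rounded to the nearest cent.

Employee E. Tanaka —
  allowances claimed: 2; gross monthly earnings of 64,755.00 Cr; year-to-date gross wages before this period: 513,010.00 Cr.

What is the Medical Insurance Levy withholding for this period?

Medical Insurance Levy: cap 519,030.00 Cr − YTD 513,010.00 Cr = 6,020.00 Cr subject; 2.5% × 6,020.00 Cr = 150.50 Cr

150.50 Cr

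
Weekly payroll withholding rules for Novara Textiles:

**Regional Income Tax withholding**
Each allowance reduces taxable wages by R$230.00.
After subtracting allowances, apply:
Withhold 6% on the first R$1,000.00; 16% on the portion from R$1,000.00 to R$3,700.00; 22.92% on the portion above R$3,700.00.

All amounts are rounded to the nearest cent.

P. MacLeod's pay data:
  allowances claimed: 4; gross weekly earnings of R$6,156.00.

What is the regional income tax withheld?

R$844.05

Regional Income Tax: taxable = R$6,156.00 − 4×R$230.00 = R$5,236.00
  R$492.00 + 22.92% × (R$5,236.00 − R$3,700.00) = R$492.00 + 22.92% × R$1,536.00 = R$844.05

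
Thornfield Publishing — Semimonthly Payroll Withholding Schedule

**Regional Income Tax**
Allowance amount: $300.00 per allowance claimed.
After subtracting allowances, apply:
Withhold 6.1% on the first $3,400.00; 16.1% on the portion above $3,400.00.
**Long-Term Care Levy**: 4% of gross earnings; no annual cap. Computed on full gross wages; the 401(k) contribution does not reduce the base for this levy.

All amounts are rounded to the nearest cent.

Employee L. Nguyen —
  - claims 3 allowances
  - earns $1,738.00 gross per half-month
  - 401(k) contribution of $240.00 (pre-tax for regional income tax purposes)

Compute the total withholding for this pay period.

Regional Income Tax: taxable = $1,738.00 − $240.00 − 3×$300.00 = $598.00
  6.1% × $598.00 = $36.48
Long-Term Care Levy: 4% × $1,738.00 = $69.52
Total: $36.48 + $69.52 = $106.00

$106.00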